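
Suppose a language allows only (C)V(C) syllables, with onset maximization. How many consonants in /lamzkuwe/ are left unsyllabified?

The consonants /z/ cannot be parsed into a legal (C)V(C) syllable (at most one coda consonant is licensed; onsets are limited to one consonant).

1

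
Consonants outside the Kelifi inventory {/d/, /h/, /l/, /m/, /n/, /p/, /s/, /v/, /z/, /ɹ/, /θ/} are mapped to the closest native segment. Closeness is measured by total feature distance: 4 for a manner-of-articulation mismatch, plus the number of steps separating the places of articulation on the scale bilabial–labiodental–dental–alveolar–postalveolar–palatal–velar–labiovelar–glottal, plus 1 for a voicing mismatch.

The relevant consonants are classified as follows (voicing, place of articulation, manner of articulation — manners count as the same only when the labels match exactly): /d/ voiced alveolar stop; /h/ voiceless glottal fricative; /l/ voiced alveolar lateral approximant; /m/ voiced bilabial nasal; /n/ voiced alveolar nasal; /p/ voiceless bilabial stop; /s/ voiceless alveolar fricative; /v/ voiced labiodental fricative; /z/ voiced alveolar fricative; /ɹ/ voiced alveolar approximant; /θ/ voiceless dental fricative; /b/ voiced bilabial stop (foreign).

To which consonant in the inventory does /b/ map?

/p/ is closest: same manner (stop), place distance 0 (bilabial→bilabial), voicing differs (+1); total 1. Next closest is /d/ at distance 3.

p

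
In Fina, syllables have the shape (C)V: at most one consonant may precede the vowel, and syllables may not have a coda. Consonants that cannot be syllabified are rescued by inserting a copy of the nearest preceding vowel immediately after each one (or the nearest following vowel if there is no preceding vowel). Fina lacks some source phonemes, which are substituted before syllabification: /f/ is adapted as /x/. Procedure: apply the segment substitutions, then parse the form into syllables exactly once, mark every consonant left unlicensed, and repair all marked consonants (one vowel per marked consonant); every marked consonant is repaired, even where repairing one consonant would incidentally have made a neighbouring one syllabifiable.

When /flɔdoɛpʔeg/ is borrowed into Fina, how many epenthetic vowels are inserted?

3

After substitution the input is /xlɔdoɛpʔeg/.
The unsyllabifiable consonants are /x/, /p/, /g/; each receives one epenthetic vowel.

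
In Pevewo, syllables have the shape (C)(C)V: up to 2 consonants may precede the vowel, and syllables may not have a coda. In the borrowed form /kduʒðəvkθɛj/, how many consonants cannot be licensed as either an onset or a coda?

Under (C)(C)V, the unsyllabifiable consonants are /v/, /j/ (no codas are permitted; onsets may contain at most 2 consonants).

2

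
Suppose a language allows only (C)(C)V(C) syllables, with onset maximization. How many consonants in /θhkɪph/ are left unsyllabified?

2

Under (C)(C)V(C), the unsyllabifiable consonants are /θ/, /h/ (at most one coda consonant is licensed; onsets may contain at most 2 consonants).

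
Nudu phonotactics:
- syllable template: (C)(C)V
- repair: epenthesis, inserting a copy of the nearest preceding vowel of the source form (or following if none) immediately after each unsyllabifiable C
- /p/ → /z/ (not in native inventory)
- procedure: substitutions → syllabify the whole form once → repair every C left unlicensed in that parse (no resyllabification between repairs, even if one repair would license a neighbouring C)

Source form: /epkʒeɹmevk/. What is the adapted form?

Substitution: /p/ → /z/, giving /ezkʒeɹmevk/.
Syllabifying with onset maximization leaves /z/, /v/, /k/ stranded (no codas are permitted; onsets may contain at most 2 consonants).
Inserting the epenthetic vowel yields /z/ → /ze/, /v/ → /ve/, /k/ → /ke/.

ezekʒeɹmeveke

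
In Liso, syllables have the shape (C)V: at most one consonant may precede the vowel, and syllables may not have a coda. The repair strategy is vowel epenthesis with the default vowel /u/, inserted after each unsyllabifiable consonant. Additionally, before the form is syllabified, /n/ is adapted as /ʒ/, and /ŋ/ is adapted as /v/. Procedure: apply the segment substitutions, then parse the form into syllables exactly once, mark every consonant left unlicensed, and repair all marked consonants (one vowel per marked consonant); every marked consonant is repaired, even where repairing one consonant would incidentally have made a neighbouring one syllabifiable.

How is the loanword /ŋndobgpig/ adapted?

Substitution: /ŋ/ → /v/, /n/ → /ʒ/, giving /vʒdobgpig/.
Syllabifying with onset maximization leaves /v/, /ʒ/, /b/, /g/, /g/ stranded (no codas are permitted; onsets are limited to one consonant).
Epenthesis after each stranded consonant: /v/ → /vu/, /ʒ/ → /ʒu/, /b/ → /bu/, /g/ → /gu/, /g/ → /gu/.

vuʒudobugupigu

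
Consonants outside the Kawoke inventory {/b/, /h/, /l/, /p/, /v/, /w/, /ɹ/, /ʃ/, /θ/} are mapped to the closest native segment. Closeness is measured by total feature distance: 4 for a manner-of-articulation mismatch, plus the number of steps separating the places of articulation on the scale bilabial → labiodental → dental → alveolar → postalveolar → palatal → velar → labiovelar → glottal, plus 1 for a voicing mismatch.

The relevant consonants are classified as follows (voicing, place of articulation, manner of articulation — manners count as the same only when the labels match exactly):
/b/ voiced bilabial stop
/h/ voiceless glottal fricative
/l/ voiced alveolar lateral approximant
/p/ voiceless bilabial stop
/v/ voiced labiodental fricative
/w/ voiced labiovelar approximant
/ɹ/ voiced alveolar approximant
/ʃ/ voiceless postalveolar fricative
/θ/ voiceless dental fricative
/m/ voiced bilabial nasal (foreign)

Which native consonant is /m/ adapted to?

/b/ is closest: manner differs (nasal→stop, +4), place distance 0 (bilabial→bilabial), same voicing; total 4. Next closest is /p/ at distance 5.

b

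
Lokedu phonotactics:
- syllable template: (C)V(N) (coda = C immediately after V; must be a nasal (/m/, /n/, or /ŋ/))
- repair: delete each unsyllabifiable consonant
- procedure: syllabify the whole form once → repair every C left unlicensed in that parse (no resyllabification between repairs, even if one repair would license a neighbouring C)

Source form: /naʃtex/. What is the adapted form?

nate

The consonants /ʃ/, /x/ cannot be parsed into a legal (C)V(N) syllable (only a nasal (/m/, /n/, or /ŋ/) is licensed in coda position; onsets are limited to one consonant).
Deleting the stranded consonants removes /ʃ/, /x/.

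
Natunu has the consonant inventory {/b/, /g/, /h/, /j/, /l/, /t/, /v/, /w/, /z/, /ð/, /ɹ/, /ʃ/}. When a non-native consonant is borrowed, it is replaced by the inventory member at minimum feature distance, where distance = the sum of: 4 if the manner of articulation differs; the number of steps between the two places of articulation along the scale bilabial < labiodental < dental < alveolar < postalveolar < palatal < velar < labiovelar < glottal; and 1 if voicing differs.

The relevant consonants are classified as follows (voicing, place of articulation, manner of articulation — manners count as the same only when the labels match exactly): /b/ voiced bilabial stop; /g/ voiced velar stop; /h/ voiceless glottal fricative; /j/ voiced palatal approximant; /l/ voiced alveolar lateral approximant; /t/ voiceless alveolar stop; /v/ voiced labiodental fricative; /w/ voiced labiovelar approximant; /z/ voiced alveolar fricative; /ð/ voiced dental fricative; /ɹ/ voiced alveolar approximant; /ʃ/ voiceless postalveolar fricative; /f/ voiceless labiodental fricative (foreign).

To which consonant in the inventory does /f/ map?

v

/v/ is closest: same manner (fricative), place distance 0 (labiodental→labiodental), voicing differs (+1); total 1. Next closest is /ð/ at distance 2.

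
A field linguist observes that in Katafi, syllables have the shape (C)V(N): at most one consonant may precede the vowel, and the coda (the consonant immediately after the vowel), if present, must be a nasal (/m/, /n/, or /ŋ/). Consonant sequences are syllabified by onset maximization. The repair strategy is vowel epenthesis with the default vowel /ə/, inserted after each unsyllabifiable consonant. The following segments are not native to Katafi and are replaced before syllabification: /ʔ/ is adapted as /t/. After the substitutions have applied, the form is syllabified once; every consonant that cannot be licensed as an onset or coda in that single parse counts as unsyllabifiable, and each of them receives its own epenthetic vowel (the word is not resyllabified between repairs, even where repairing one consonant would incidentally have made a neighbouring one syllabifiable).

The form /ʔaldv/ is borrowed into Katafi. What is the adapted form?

Substitution: /ʔ/ → /t/, giving /taldv/.
Under (C)V(N), the unsyllabifiable consonants are /l/, /d/, /v/ (only a nasal (/m/, /n/, or /ŋ/) is licensed in coda position; onsets are limited to one consonant).
Inserting the epenthetic vowel yields /l/ → /lə/, /d/ → /də/, /v/ → /və/.

talədəvə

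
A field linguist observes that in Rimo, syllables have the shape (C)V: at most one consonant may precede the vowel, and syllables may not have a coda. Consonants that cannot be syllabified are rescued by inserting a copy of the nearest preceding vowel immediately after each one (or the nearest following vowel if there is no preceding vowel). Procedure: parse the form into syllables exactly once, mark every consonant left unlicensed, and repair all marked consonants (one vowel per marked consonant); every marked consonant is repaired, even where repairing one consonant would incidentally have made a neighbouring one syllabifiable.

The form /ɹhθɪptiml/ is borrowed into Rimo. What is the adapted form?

ɹɪhɪθɪpɪtimili

Syllabifying with onset maximization leaves /ɹ/, /h/, /p/, /m/, /l/ stranded (no codas are permitted; onsets are limited to one consonant).
Epenthesis after each stranded consonant: /ɹ/ → /ɹɪ/, /h/ → /hɪ/, /p/ → /pɪ/, /m/ → /mi/, /l/ → /li/.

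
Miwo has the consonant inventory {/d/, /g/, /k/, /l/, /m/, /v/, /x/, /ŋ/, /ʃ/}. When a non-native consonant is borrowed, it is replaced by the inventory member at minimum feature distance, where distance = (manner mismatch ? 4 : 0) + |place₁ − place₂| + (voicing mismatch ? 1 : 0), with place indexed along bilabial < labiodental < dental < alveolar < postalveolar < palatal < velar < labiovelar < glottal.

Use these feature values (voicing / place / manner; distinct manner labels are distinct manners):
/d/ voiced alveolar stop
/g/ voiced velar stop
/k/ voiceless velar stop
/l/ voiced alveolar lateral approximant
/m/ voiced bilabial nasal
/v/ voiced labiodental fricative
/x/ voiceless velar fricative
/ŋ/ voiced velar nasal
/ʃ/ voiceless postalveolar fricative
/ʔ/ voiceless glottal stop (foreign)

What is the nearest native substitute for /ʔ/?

k

/k/ is closest: same manner (stop), place distance 2 (glottal→velar), same voicing; total 2. Next closest is /g/ at distance 3.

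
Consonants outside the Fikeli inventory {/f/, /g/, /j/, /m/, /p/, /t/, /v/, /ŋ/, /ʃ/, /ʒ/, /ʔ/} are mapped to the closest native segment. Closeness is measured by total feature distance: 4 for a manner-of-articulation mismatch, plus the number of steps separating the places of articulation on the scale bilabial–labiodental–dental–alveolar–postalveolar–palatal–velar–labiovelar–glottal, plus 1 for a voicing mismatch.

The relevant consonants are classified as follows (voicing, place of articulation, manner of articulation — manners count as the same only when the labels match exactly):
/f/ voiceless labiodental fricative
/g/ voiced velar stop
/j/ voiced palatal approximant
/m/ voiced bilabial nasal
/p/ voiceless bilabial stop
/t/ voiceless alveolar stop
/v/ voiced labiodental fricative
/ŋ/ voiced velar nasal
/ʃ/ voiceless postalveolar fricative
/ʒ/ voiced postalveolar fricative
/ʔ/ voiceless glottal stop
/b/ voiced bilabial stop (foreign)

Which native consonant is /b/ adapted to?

/p/ is closest: same manner (stop), place distance 0 (bilabial→bilabial), voicing differs (+1); total 1. Next closest is /m/ at distance 4.

p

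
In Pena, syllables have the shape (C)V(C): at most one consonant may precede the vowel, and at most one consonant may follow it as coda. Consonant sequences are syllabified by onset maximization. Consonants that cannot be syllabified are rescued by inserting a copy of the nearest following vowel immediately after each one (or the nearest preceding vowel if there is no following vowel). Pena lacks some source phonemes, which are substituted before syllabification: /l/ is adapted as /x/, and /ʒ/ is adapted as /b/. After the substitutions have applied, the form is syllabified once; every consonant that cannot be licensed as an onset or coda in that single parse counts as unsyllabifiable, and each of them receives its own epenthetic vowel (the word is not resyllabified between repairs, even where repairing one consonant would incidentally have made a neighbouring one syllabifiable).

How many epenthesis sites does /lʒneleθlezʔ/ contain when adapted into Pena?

After substitution the input is /xbnexeθxezʔ/.
The unsyllabifiable consonants are /x/, /b/, /ʔ/; each receives one epenthetic vowel.

3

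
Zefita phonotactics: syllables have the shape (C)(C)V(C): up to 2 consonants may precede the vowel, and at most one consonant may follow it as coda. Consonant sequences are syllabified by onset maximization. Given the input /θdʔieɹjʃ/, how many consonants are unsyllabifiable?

3

Syllabifying with onset maximization leaves /θ/, /j/, /ʃ/ stranded (at most one coda consonant is licensed; onsets may contain at most 2 consonants).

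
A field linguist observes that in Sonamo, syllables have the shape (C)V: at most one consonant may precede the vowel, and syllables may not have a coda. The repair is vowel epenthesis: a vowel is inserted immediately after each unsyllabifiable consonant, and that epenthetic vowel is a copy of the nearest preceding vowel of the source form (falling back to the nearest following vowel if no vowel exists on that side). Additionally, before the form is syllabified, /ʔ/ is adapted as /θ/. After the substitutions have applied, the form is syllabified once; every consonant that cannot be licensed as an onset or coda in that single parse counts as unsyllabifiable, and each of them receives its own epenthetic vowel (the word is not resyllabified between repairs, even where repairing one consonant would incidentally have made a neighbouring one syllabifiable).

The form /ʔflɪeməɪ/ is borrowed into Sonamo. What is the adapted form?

θɪfɪlɪeməɪ

Substitution: /ʔ/ → /θ/, giving /θflɪeməɪ/.
Under (C)V, the unsyllabifiable consonants are /θ/, /f/ (no codas are permitted; onsets are limited to one consonant).
Each unlicensed consonant becomes the onset of a new syllable: /θ/ → /θɪ/, /f/ → /fɪ/.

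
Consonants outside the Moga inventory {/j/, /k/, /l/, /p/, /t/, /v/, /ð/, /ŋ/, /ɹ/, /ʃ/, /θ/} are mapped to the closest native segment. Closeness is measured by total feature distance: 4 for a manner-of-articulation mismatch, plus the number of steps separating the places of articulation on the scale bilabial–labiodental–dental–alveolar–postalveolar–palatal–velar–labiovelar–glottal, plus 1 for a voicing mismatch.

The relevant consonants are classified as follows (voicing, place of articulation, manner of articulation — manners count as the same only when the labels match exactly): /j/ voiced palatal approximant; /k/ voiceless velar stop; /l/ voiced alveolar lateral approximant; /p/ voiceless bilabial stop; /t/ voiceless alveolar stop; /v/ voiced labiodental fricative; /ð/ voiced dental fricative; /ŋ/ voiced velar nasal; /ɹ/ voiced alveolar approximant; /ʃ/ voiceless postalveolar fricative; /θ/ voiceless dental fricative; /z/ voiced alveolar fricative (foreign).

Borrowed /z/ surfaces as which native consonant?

ð

/ð/ is closest: same manner (fricative), place distance 1 (alveolar→dental), same voicing; total 1. Next closest is /v/ at distance 2.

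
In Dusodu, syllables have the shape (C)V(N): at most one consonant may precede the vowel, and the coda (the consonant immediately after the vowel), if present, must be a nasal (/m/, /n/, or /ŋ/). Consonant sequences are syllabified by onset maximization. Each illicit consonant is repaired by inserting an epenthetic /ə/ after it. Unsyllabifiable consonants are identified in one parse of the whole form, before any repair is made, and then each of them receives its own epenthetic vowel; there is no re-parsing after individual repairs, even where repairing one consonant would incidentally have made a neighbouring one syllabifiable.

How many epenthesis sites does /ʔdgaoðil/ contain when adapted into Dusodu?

3

The unsyllabifiable consonants are /ʔ/, /d/, /l/; each receives one epenthetic vowel.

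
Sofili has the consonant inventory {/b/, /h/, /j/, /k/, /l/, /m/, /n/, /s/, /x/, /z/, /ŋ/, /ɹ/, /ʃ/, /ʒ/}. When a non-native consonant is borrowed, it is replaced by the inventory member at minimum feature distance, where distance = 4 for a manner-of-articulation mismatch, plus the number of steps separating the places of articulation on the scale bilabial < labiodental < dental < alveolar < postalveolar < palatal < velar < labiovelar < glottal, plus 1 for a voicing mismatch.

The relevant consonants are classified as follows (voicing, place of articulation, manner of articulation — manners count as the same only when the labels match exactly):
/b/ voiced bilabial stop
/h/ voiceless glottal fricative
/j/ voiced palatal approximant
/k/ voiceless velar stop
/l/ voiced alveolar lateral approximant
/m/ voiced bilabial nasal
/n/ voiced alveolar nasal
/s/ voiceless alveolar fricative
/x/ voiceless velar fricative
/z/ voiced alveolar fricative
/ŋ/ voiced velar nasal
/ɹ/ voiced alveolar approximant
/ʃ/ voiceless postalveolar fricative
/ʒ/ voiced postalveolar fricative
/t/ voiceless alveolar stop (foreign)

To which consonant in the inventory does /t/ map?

/k/ is closest: same manner (stop), place distance 3 (alveolar→velar), same voicing; total 3. Next closest is /b/ at distance 4.

k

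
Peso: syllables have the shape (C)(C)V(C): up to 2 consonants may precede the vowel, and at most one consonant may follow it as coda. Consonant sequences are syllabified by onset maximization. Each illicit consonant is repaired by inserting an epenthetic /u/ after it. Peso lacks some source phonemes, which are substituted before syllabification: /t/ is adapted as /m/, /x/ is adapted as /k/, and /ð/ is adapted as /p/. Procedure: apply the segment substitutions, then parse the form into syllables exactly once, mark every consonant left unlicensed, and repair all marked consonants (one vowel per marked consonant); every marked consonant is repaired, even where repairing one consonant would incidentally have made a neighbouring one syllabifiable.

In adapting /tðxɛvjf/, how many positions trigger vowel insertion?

After substitution the input is /mpkɛvjf/.
The unsyllabifiable consonants are /m/, /j/, /f/; each receives one epenthetic vowel.

3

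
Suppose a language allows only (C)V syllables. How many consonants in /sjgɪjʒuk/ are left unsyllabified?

4

Syllabifying with onset maximization leaves /s/, /j/, /j/, /k/ stranded (no codas are permitted; onsets are limited to one consonant).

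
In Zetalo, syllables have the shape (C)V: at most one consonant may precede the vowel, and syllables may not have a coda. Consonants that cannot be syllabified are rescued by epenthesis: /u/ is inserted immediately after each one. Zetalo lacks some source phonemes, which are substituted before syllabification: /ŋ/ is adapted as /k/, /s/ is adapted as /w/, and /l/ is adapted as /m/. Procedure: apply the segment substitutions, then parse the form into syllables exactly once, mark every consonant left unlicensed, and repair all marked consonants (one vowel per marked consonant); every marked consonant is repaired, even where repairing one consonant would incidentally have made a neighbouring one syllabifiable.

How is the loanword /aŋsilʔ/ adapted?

Substitution: /ŋ/ → /k/, /s/ → /w/, /l/ → /m/, giving /akwimʔ/.
Under (C)V, the unsyllabifiable consonants are /k/, /m/, /ʔ/ (no codas are permitted; onsets are limited to one consonant).
Each unlicensed consonant becomes the onset of a new syllable: /k/ → /ku/, /m/ → /mu/, /ʔ/ → /ʔu/.

akuwimuʔu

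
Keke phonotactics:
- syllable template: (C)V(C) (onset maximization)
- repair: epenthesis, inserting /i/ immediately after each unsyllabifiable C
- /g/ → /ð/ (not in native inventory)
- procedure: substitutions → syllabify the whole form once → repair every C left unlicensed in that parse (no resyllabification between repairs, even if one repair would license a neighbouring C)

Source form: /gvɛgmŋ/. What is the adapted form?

Substitution: /g/ → /ð/, giving /ðvɛðmŋ/.
Under (C)V(C), the unsyllabifiable consonants are /ð/, /m/, /ŋ/ (at most one coda consonant is licensed; onsets are limited to one consonant).
Epenthesis after each stranded consonant: /ð/ → /ði/, /m/ → /mi/, /ŋ/ → /ŋi/.

ðivɛðmiŋi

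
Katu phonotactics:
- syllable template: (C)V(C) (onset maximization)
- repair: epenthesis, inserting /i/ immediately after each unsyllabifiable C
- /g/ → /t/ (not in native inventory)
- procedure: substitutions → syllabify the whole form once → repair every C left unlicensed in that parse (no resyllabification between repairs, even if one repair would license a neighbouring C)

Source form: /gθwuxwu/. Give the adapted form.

tiθiwuxwu

Substitution: /g/ → /t/, giving /tθwuxwu/.
Syllabifying with onset maximization leaves /t/, /θ/ stranded (at most one coda consonant is licensed; onsets are limited to one consonant).
Inserting the epenthetic vowel yields /t/ → /ti/, /θ/ → /θi/.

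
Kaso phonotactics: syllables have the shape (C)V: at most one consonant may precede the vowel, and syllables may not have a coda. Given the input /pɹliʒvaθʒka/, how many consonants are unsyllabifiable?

Syllabifying with onset maximization leaves /p/, /ɹ/, /ʒ/, /θ/, /ʒ/ stranded (no codas are permitted; onsets are limited to one consonant).

5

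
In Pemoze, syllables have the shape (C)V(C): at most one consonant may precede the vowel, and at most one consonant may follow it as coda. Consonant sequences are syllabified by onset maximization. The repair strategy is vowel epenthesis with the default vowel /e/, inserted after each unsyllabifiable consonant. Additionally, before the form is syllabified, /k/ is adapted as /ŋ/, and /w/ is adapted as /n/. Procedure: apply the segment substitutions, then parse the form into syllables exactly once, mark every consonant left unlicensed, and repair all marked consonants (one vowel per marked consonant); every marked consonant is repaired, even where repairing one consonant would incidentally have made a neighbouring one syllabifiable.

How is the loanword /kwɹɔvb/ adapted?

ŋeneɹɔvbe

Substitution: /k/ → /ŋ/, /w/ → /n/, giving /ŋnɹɔvb/.
Under (C)V(C), the unsyllabifiable consonants are /ŋ/, /n/, /b/ (at most one coda consonant is licensed; onsets are limited to one consonant).
Epenthesis after each stranded consonant: /ŋ/ → /ŋe/, /n/ → /ne/, /b/ → /be/.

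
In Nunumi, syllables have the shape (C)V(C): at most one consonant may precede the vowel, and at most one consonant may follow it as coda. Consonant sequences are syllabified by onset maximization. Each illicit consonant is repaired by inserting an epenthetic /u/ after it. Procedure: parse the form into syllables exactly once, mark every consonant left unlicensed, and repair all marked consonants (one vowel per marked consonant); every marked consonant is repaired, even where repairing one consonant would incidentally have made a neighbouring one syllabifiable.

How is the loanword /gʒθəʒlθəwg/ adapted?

Syllabifying with onset maximization leaves /g/, /ʒ/, /l/, /g/ stranded (at most one coda consonant is licensed; onsets are limited to one consonant).
Epenthesis after each stranded consonant: /g/ → /gu/, /ʒ/ → /ʒu/, /l/ → /lu/, /g/ → /gu/.

guʒuθəʒluθəwgu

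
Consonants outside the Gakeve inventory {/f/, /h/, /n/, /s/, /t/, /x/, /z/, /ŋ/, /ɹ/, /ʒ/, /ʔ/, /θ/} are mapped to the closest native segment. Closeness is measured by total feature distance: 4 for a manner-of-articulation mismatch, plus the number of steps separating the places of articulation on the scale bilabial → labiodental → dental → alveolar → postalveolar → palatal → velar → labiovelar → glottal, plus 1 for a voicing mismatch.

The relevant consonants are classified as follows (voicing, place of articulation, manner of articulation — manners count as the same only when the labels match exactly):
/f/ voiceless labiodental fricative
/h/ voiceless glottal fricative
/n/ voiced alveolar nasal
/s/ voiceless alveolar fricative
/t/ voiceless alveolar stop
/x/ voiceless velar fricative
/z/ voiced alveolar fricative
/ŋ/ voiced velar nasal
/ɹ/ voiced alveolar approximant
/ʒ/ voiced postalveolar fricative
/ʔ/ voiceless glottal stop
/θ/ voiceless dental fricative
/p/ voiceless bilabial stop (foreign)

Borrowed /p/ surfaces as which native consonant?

/t/ is closest: same manner (stop), place distance 3 (bilabial→alveolar), same voicing; total 3. Next closest is /f/ at distance 5.

t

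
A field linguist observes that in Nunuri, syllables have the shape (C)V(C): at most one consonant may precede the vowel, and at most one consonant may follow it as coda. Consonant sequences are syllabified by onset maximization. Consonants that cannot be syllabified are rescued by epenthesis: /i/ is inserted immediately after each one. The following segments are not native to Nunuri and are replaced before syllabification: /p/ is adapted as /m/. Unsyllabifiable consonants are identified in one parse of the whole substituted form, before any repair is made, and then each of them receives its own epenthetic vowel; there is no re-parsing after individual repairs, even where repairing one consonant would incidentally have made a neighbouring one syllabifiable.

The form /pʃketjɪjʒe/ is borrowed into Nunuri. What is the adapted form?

Substitution: /p/ → /m/, giving /mʃketjɪjʒe/.
Syllabifying with onset maximization leaves /m/, /ʃ/ stranded (at most one coda consonant is licensed; onsets are limited to one consonant).
Each unlicensed consonant becomes the onset of a new syllable: /m/ → /mi/, /ʃ/ → /ʃi/.

miʃiketjɪjʒe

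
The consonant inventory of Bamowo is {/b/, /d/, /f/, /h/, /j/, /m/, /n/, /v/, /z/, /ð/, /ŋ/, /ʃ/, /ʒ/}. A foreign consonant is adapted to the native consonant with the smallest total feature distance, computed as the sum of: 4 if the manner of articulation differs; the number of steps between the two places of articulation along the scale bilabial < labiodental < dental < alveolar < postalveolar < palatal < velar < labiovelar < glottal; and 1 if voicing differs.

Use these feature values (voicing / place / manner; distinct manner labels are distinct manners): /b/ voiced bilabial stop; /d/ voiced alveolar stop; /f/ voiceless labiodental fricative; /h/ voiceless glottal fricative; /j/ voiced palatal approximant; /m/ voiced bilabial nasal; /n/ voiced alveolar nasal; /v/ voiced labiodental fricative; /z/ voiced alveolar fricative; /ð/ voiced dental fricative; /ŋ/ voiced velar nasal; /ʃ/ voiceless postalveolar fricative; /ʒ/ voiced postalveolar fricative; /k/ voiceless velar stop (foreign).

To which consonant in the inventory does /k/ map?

d

/d/ is closest: same manner (stop), place distance 3 (velar→alveolar), voicing differs (+1); total 4. Next closest is /ŋ/ at distance 5.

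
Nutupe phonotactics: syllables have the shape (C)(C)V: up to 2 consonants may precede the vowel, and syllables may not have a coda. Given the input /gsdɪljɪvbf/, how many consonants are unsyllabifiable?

4

Syllabifying with onset maximization leaves /g/, /v/, /b/, /f/ stranded (no codas are permitted; onsets may contain at most 2 consonants).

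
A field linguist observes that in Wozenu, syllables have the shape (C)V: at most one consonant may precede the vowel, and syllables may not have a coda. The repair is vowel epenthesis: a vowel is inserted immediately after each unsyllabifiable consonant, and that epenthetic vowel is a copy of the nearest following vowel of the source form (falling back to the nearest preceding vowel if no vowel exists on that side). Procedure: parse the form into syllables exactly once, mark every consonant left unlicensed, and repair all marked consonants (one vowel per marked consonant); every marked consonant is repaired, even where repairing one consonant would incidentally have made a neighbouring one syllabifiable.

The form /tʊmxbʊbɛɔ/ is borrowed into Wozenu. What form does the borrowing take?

tʊmʊxʊbʊbɛɔ

Syllabifying with onset maximization leaves /m/, /x/ stranded (no codas are permitted; onsets are limited to one consonant).
Each unlicensed consonant becomes the onset of a new syllable: /m/ → /mʊ/, /x/ → /xʊ/.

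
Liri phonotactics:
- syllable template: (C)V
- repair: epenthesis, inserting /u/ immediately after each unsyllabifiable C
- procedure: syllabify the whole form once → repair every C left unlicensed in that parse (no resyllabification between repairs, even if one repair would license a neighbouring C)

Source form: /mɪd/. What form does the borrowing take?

mɪdu

Under (C)V, the unsyllabifiable consonants are /d/ (no codas are permitted; onsets are limited to one consonant).
Each unlicensed consonant becomes the onset of a new syllable: /d/ → /du/.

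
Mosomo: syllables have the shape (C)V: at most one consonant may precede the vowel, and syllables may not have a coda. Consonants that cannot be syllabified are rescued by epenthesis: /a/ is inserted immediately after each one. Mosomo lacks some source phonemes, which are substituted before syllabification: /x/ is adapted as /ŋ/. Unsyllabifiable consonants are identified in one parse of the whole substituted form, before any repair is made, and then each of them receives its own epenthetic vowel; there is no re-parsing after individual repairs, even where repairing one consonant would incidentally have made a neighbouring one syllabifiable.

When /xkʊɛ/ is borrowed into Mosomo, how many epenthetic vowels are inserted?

1

After substitution the input is /ŋkʊɛ/.
The unsyllabifiable consonants are /ŋ/; each receives one epenthetic vowel.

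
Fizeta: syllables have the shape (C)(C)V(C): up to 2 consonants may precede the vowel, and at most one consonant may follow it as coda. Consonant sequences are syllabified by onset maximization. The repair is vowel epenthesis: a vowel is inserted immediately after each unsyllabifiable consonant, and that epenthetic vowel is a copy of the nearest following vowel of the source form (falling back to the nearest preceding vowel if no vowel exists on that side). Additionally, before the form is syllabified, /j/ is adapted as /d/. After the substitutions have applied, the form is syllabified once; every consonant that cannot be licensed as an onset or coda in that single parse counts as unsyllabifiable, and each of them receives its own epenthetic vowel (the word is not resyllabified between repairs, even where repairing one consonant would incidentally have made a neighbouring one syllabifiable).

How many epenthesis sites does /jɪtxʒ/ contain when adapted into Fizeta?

After substitution the input is /dɪtxʒ/.
The unsyllabifiable consonants are /x/, /ʒ/; each receives one epenthetic vowel.

2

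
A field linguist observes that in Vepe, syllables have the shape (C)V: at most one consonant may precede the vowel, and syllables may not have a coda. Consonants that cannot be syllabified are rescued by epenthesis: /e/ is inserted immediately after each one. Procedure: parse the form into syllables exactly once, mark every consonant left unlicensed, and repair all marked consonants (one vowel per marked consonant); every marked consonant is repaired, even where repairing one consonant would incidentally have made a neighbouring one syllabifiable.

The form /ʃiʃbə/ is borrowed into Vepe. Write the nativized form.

The consonants /ʃ/ cannot be parsed into a legal (C)V syllable (no codas are permitted; onsets are limited to one consonant).
Each unlicensed consonant becomes the onset of a new syllable: /ʃ/ → /ʃe/.

ʃiʃebə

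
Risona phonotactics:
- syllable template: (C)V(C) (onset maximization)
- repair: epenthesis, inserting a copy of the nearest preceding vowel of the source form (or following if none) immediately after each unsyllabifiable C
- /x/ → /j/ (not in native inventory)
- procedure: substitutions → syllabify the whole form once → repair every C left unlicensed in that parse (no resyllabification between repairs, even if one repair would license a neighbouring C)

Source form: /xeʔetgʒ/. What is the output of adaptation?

jeʔetgeʒe

Substitution: /x/ → /j/, giving /jeʔetgʒ/.
The consonants /g/, /ʒ/ cannot be parsed into a legal (C)V(C) syllable (at most one coda consonant is licensed; onsets are limited to one consonant).
Epenthesis after each stranded consonant: /g/ → /ge/, /ʒ/ → /ʒe/.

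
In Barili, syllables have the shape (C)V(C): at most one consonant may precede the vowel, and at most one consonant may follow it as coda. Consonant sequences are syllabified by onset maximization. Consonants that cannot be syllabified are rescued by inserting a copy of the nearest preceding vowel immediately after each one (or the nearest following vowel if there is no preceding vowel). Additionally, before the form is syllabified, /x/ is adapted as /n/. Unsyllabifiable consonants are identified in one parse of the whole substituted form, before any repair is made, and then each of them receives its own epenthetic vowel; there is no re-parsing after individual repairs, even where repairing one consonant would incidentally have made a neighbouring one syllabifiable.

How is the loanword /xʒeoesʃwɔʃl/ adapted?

Substitution: /x/ → /n/, giving /nʒeoesʃwɔʃl/.
Under (C)V(C), the unsyllabifiable consonants are /n/, /ʃ/, /l/ (at most one coda consonant is licensed; onsets are limited to one consonant).
Each unlicensed consonant becomes the onset of a new syllable: /n/ → /ne/, /ʃ/ → /ʃe/, /l/ → /lɔ/.

neʒeoesʃewɔʃlɔ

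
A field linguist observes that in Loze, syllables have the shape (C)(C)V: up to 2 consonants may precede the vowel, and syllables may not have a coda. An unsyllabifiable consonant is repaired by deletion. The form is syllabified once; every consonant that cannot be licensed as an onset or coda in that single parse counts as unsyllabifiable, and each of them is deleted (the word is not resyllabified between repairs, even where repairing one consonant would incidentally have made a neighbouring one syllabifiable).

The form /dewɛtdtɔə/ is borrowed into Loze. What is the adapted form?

dewɛdtɔə

Syllabifying with onset maximization leaves /t/ stranded (no codas are permitted; onsets may contain at most 2 consonants).
Deleting the stranded consonants removes /t/.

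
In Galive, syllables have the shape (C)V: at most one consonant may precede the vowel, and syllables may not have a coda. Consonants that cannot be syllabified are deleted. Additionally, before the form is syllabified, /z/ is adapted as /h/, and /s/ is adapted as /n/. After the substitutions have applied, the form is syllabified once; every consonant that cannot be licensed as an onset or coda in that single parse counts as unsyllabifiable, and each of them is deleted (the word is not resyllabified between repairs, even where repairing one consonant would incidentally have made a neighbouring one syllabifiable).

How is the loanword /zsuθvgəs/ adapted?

nugə

Substitution: /z/ → /h/, /s/ → /n/, giving /hnuθvgən/.
The consonants /h/, /θ/, /v/, /n/ cannot be parsed into a legal (C)V syllable (no codas are permitted; onsets are limited to one consonant).
Each unlicensed consonant is deleted: /h/, /θ/, /v/, /n/.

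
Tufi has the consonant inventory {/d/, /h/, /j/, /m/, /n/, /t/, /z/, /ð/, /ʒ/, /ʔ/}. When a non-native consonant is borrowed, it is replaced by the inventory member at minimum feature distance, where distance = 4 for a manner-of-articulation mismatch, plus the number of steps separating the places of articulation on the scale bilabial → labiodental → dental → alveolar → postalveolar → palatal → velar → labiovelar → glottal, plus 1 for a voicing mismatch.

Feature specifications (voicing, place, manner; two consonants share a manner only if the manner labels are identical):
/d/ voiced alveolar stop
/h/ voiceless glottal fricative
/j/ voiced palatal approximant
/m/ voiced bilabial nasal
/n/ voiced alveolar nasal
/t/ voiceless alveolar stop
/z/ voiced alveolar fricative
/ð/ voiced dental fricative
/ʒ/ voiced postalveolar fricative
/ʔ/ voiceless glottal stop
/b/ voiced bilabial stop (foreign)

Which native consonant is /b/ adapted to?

d

/d/ is closest: same manner (stop), place distance 3 (bilabial→alveolar), same voicing; total 3. Next closest is /m/ at distance 4.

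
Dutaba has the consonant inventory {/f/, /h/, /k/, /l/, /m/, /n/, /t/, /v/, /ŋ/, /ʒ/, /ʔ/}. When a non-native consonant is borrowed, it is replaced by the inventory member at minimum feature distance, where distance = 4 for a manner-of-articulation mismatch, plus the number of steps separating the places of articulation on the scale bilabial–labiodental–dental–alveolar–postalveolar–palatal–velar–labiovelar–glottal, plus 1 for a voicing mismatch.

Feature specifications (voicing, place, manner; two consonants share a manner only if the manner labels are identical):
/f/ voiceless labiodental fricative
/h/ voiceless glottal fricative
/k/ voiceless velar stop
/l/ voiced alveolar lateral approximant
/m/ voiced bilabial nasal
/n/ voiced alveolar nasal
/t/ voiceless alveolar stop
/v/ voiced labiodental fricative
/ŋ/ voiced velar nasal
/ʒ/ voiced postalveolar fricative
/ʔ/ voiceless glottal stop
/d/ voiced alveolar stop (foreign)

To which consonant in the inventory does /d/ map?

t

/t/ is closest: same manner (stop), place distance 0 (alveolar→alveolar), voicing differs (+1); total 1. Next closest is /k/ at distance 4.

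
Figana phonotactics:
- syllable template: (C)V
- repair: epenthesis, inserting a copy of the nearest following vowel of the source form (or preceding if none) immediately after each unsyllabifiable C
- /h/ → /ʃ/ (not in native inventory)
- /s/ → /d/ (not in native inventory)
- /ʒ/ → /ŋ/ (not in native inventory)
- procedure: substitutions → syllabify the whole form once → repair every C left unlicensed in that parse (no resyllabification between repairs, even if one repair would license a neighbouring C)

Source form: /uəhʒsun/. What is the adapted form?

uəʃuŋudunu

Substitution: /h/ → /ʃ/, /ʒ/ → /ŋ/, /s/ → /d/, giving /uəʃŋdun/.
The consonants /ʃ/, /ŋ/, /n/ cannot be parsed into a legal (C)V syllable (no codas are permitted; onsets are limited to one consonant).
Each unlicensed consonant becomes the onset of a new syllable: /ʃ/ → /ʃu/, /ŋ/ → /ŋu/, /n/ → /nu/.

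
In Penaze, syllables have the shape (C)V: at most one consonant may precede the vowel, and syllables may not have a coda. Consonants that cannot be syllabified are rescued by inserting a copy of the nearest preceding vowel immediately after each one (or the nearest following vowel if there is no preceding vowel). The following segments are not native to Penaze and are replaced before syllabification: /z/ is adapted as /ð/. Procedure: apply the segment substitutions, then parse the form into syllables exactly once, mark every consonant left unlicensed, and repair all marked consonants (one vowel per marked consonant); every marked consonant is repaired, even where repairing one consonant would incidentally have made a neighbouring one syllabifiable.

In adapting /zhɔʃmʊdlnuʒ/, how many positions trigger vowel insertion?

After substitution the input is /ðhɔʃmʊdlnuʒ/.
The unsyllabifiable consonants are /ð/, /ʃ/, /d/, /l/, /ʒ/; each receives one epenthetic vowel.

5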